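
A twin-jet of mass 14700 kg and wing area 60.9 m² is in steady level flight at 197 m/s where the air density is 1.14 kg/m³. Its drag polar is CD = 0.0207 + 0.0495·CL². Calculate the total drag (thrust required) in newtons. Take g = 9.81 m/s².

D = 28700 N

Weight W = mg = 14700 × 9.81 = 1.4421×10^5 N; in level flight L = W.
Dynamic pressure q = 0.5 × 1.14 × 197² = 22120 Pa.
Required CL = L/(qS) = 1.4421×10^5/(22120·60.9) = 0.107.
CD = 0.0207 + 0.0495 × 0.107² = 0.02127.
D = q·S·CD = 22120 × 60.9 × 0.02127 = 28650 N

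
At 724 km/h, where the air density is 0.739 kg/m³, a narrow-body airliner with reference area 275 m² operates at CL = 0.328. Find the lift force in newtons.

L = 1.35×10^6 N

Convert speed: v = 724 km/h ÷ 3.6 = 201.1 m/s.
L = ½ρv²S·CL = ½ × 0.739 × 201.1² × 275 × 0.328 = 1.35×10^6 N ≈ 1350 kN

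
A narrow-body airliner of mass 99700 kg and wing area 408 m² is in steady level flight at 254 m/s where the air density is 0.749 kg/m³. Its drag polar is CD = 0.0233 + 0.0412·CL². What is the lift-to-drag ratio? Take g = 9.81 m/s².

L/D = 4.19

Weight W = mg = 99700 × 9.81 = 9.7806×10^5 N; in level flight L = W.
q = ½ρv² = ½ × 0.749 × 254² = 24160 Pa.
Required CL = L/(qS) = 9.7806×10^5/(24160·408) = 0.09922.
CD = 0.0233 + 0.0412 × 0.09922² = 0.02371.
L/D = CL/CD = 0.09922 / 0.02371 = 4.19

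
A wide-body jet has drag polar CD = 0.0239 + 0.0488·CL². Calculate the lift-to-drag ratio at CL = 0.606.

L/D = 14.5

CD = 0.0239 + 0.0488 × 0.606² = 0.04182
L/D = CL/CD = 0.606 / 0.04182 = 14.5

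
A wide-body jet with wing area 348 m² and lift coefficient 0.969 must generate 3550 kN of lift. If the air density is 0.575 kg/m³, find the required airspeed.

L = ½ρv²S·CL ⇒ v = √(2L/(ρ·S·CL))
v = √(2 × 3.55×10^6 / (0.575 × 348 × 0.969)) = √36620 = 191 m/s

v = 191 m/s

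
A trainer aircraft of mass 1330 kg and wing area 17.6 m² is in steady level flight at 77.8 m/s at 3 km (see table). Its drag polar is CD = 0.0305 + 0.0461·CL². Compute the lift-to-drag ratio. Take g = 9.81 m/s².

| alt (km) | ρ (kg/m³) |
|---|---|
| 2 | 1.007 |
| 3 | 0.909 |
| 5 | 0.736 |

At 3 km, from the table: ρ = 0.909 kg/m³.
Level flight ⇒ L = W = m·g = 1330 × 9.81 = 13047 N.
Dynamic pressure q = 0.5 × 0.909 × 77.8² = 2751 Pa.
CL = 2W/(ρv²S) = 2×13047/(0.909×77.8²×17.6) = 0.2695.
CD = 0.0305 + 0.0461 × 0.2695² = 0.03385.
L/D = CL/CD = 0.2695 / 0.03385 = 7.96

L/D = 7.96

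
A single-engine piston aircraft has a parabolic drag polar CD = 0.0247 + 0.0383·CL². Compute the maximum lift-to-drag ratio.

(L/D)max = 16.3

For CD = CD0 + K·CL², (L/D)max occurs at CL* = √(CD0/K) and equals 1/(2√(K·CD0)).
(L/D)max = 1/(2√(0.0383 × 0.0247)) = 1/(2 × 0.03076) = 16.3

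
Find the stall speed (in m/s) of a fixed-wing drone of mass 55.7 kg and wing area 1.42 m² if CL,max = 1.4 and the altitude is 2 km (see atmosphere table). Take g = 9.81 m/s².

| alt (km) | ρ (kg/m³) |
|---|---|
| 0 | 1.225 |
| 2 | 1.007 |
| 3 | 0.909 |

At 2 km, from the table: ρ = 1.007 kg/m³.
At stall, lift equals weight: L = W = m·g = 55.7 × 9.81 = 546.4 N.
V_stall = √(2W/(ρ·S·CL,max)) = √(2 × 546.4 / (1.007 × 1.42 × 1.4))
V_stall = √545.9 = 23.4 m/s

V_stall = 23.4 m/s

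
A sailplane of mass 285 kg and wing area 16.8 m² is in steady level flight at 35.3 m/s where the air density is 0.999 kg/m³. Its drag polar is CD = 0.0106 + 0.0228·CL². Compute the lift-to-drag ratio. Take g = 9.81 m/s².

L/D = 21.9

Weight W = mg = 285 × 9.81 = 2795.9 N; in level flight L = W.
q = ½ρv² = ½ × 0.999 × 35.3² = 622.4 Pa.
CL = 2W/(ρv²S) = 2×2795.9/(0.999×35.3²×16.8) = 0.2674.
CD = 0.0106 + 0.0228 × 0.2674² = 0.01223.
L/D = CL/CD = 0.2674 / 0.01223 = 21.9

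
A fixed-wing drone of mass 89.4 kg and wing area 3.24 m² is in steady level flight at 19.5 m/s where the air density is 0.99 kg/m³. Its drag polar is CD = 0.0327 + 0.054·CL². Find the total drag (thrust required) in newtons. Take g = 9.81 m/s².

In steady level flight, lift balances weight: W = mg = 89.4 × 9.81 = 877.01 N.
Dynamic pressure q = 0.5 × 0.99 × 19.5² = 188.2 Pa.
CL = W/(q·S) = 877.01 / (188.2 × 3.24) = 1.438.
CD = 0.0327 + 0.054 × 1.438² = 0.1444.
D = q·S·CD = 188.2 × 3.24 × 0.1444 = 88.05 N

D = 88 N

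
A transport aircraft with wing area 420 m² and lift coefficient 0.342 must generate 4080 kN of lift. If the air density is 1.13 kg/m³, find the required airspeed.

v = 224 m/s

L = ½ρv²S·CL ⇒ v = √(2L/(ρ·S·CL))
v = √(2 × 4.08×10^6 / (1.13 × 420 × 0.342)) = √50270 = 224 m/s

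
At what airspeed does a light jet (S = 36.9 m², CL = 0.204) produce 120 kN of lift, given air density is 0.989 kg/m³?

L = ½ρv²S·CL ⇒ v = √(2L/(ρ·S·CL))
v = √(2 × 1.2×10^5 / (0.989 × 36.9 × 0.204)) = √32240 = 180 m/s

v = 180 m/s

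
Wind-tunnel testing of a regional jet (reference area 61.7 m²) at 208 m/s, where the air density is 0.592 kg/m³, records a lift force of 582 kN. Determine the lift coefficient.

CL = 0.737

From L = ½ρv²S·CL, rearranging gives CL = 2L/(ρv²S).
CL = 2 × 5.82×10^5 / (0.592 × 208² × 61.7) = 0.737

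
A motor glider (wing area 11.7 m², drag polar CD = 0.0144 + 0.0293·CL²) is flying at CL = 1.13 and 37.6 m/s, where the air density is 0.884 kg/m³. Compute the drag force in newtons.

CD = 0.0144 + 0.0293 × 1.13² = 0.05181
D = ½ρv²S·CD = ½ × 0.884 × 37.6² × 11.7 × 0.05181 = 379 N

D = 379 N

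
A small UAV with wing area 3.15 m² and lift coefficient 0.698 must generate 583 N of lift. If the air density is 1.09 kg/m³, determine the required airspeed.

v = 22.1 m/s

L = ½ρv²S·CL ⇒ v = √(2L/(ρ·S·CL))
v = √(2 × 583 / (1.09 × 3.15 × 0.698)) = √486.5 = 22.1 m/s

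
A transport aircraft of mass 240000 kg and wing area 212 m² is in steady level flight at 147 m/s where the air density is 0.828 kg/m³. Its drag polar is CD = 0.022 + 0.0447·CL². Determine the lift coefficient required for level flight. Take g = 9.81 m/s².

CL = 1.24

Level flight ⇒ L = W = m·g = 240000 × 9.81 = 2.3544×10^6 N.
Dynamic pressure q = 0.5 × 0.828 × 147² = 8946 Pa.
CL = 2W/(ρv²S) = 2×2.3544×10^6/(0.828×147²×212) = 1.241.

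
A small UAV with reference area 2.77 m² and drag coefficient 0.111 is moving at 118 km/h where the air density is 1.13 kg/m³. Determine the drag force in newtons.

D = 187 N

Convert speed: v = 118 km/h ÷ 3.6 = 32.78 m/s.
Dynamic pressure q = ½ρv² = ½ × 1.13 × 32.78² = 607 Pa.
D = q·S·CD = 607 × 2.77 × 0.111 = 187 N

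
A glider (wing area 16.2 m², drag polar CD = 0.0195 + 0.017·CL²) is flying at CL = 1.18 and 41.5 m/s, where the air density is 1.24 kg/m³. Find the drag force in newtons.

CD = 0.0195 + 0.017 × 1.18² = 0.04317
D = ½ρv²S·CD = ½ × 1.24 × 41.5² × 16.2 × 0.04317 = 747 N

D = 747 N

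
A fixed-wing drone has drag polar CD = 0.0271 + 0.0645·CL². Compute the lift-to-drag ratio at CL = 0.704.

L/D = 11.9

CD = 0.0271 + 0.0645 × 0.704² = 0.05907
L/D = CL/CD = 0.704 / 0.05907 = 11.9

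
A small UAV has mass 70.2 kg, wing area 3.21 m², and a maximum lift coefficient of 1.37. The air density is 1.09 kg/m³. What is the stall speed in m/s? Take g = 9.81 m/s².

Stall occurs when L = W at CL,max. W = mg = 70.2 × 9.81 = 688.7 N.
V_stall = √(2W/(ρ·S·CL,max)) = √(2 × 688.7 / (1.09 × 3.21 × 1.37))
V_stall = √287.3 = 17 m/s

V_stall = 17 m/s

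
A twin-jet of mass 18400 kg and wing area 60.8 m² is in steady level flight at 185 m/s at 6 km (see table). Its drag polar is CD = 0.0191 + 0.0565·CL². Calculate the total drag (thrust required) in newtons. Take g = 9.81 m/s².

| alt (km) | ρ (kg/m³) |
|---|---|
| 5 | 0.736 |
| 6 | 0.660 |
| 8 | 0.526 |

At 6 km, from the table: ρ = 0.660 kg/m³.
In steady level flight, lift balances weight: W = mg = 18400 × 9.81 = 1.805×10^5 N.
q = ½ρv² = ½ × 0.66 × 185² = 11290 Pa.
CL = 2W/(ρv²S) = 2×1.805×10^5/(0.66×185²×60.8) = 0.2629.
CD = 0.0191 + 0.0565 × 0.2629² = 0.023.
D = q·S·CD = 11290 × 60.8 × 0.023 = 15800 N

D = 15800 N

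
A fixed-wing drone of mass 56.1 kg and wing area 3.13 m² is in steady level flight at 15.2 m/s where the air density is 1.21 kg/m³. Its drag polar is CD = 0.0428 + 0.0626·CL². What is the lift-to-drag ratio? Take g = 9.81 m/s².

L/D = 8.87

Level flight ⇒ L = W = m·g = 56.1 × 9.81 = 550.34 N.
q = ½ρv² = ½ × 1.21 × 15.2² = 139.8 Pa.
Required CL = L/(qS) = 550.34/(139.8·3.13) = 1.258.
CD = 0.0428 + 0.0626 × 1.258² = 0.1419.
L/D = CL/CD = 1.258 / 0.1419 = 8.87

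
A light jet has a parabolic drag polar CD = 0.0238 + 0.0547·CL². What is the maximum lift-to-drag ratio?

For CD = CD0 + K·CL², (L/D)max occurs at CL* = √(CD0/K) and equals 1/(2√(K·CD0)).
(L/D)max = 1/(2√(0.0547 × 0.0238)) = 1/(2 × 0.03608) = 13.9

(L/D)max = 13.9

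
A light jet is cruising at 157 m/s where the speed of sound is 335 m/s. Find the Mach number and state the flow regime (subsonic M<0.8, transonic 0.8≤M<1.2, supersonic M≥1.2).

M = v/a = 157 / 335 = 0.469
M = 0.469 → subsonic.

M = 0.469 (subsonic)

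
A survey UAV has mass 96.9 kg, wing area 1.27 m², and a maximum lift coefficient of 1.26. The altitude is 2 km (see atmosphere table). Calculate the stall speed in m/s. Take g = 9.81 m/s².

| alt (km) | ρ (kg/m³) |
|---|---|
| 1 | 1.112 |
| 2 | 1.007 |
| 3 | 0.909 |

At 2 km, from the table: ρ = 1.007 kg/m³.
Stall occurs when L = W at CL,max. W = mg = 96.9 × 9.81 = 950.6 N.
V_stall = √(2W/(ρ·S·CL,max)) = √(2 × 950.6 / (1.007 × 1.27 × 1.26))
V_stall = √1180 = 34.3 m/s

V_stall = 34.3 m/s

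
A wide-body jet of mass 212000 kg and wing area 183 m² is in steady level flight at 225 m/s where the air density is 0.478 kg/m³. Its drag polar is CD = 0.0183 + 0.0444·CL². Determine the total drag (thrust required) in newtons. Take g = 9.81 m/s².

D = 1.27×10^5 N

Weight W = mg = 212000 × 9.81 = 2.0797×10^6 N; in level flight L = W.
q = ½ρv² = ½ × 0.478 × 225² = 12100 Pa.
CL = 2W/(ρv²S) = 2×2.0797×10^6/(0.478×225²×183) = 0.9393.
CD = 0.0183 + 0.0444 × 0.9393² = 0.05747.
D = q·S·CD = 12100 × 183 × 0.05747 = 1.273×10^5 N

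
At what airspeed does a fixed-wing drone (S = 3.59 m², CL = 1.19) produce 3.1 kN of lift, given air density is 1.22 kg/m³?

L = ½ρv²S·CL ⇒ v = √(2L/(ρ·S·CL))
v = √(2 × 3100 / (1.22 × 3.59 × 1.19)) = √1190 = 34.5 m/s

v = 34.5 m/s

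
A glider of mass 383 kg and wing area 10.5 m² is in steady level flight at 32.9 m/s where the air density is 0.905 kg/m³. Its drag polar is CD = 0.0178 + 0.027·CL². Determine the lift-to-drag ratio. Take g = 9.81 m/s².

In steady level flight, lift balances weight: W = mg = 383 × 9.81 = 3757.2 N.
Dynamic pressure q = 0.5 × 0.905 × 32.9² = 489.8 Pa.
CL = 2W/(ρv²S) = 2×3757.2/(0.905×32.9²×10.5) = 0.7306.
CD = 0.0178 + 0.027 × 0.7306² = 0.03221.
L/D = CL/CD = 0.7306 / 0.03221 = 22.7

L/D = 22.7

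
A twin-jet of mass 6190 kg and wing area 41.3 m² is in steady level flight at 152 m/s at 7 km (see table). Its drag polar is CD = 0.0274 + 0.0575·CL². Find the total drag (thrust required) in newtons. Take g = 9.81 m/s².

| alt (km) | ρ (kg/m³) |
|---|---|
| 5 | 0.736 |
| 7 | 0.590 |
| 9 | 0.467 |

D = 8470 N

At 7 km, from the table: ρ = 0.590 kg/m³.
Weight W = mg = 6190 × 9.81 = 60724 N; in level flight L = W.
q = ½ρv² = ½ × 0.59 × 152² = 6816 Pa.
CL = W/(q·S) = 60724 / (6816 × 41.3) = 0.2157.
CD = 0.0274 + 0.0575 × 0.2157² = 0.03008.
D = q·S·CD = 6816 × 41.3 × 0.03008 = 8466 N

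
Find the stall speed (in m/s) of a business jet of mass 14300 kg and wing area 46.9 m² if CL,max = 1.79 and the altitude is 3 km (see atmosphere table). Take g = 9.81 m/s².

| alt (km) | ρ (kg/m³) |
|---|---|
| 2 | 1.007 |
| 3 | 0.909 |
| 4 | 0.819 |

V_stall = 60.6 m/s

At 3 km, from the table: ρ = 0.909 kg/m³.
Stall occurs when L = W at CL,max. W = mg = 14300 × 9.81 = 1.403×10^5 N.
V_stall = √(2W/(ρ·S·CL,max)) = √(2 × 1.403×10^5 / (0.909 × 46.9 × 1.79))
V_stall = √3677 = 60.6 m/s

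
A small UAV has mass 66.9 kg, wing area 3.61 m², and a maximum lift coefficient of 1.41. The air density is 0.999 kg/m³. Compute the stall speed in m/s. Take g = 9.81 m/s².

V_stall = 16.1 m/s

Stall occurs when L = W at CL,max. W = mg = 66.9 × 9.81 = 656.3 N.
From L = ½ρV²S·CL,max = W: V_stall = √(2W/(ρSCL,max)) = √(2·656.3/(0.999·3.61·1.41))
V_stall = √258.1 = 16.1 m/s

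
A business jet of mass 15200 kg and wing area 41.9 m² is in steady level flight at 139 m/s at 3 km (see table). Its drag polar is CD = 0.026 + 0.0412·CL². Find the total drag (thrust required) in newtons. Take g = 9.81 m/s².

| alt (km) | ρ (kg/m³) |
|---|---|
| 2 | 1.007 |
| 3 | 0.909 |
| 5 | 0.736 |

D = 12100 N

At 3 km, from the table: ρ = 0.909 kg/m³.
In steady level flight, lift balances weight: W = mg = 15200 × 9.81 = 1.4911×10^5 N.
q = ½ρv² = ½ × 0.909 × 139² = 8781 Pa.
Required CL = L/(qS) = 1.4911×10^5/(8781·41.9) = 0.4053.
CD = 0.026 + 0.0412 × 0.4053² = 0.03277.
D = q·S·CD = 8781 × 41.9 × 0.03277 = 12060 N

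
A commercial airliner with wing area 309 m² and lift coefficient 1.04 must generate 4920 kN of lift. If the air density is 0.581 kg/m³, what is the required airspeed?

v = 230 m/s

L = ½ρv²S·CL ⇒ v = √(2L/(ρ·S·CL))
v = √(2 × 4.92×10^6 / (0.581 × 309 × 1.04)) = √52700 = 230 m/s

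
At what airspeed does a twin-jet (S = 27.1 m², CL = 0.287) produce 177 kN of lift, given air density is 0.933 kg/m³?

v = 221 m/s

L = ½ρv²S·CL ⇒ v = √(2L/(ρ·S·CL))
v = √(2 × 1.77×10^5 / (0.933 × 27.1 × 0.287)) = √48780 = 221 m/s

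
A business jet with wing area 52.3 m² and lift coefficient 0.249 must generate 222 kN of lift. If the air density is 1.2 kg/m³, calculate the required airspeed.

v = 169 m/s

L = ½ρv²S·CL ⇒ v = √(2L/(ρ·S·CL))
v = √(2 × 2.22×10^5 / (1.2 × 52.3 × 0.249)) = √28410 = 169 m/s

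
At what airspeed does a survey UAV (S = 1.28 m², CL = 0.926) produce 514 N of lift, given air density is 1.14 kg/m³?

L = ½ρv²S·CL ⇒ v = √(2L/(ρ·S·CL))
v = √(2 × 514 / (1.14 × 1.28 × 0.926)) = √760.8 = 27.6 m/s

v = 27.6 m/s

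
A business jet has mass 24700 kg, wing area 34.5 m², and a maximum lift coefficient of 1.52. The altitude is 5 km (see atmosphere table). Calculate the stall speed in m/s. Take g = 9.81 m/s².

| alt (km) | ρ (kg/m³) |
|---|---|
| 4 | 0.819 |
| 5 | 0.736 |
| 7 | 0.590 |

V_stall = 112 m/s

At 5 km, from the table: ρ = 0.736 kg/m³.
Weight W = mg = 24700 × 9.81 = 2.423×10^5 N.
V_stall = √(2W/(ρ·S·CL,max)) = √(2 × 2.423×10^5 / (0.736 × 34.5 × 1.52))
V_stall = √12560 = 112 m/s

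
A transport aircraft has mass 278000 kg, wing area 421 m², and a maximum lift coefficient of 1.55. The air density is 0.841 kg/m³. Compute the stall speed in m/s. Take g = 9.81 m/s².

V_stall = 99.7 m/s

Stall occurs when L = W at CL,max. W = mg = 278000 × 9.81 = 2.727×10^6 N.
From L = ½ρV²S·CL,max = W: V_stall = √(2W/(ρSCL,max)) = √(2·2.727×10^6/(0.841·421·1.55))
V_stall = √9939 = 99.7 m/s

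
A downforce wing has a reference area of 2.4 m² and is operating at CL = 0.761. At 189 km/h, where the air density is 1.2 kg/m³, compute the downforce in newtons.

L = 3020 N

Convert speed: v = 189 km/h ÷ 3.6 = 52.5 m/s.
L = ½ρv²S·CL = ½ × 1.2 × 52.5² × 2.4 × 0.761 = 3020 N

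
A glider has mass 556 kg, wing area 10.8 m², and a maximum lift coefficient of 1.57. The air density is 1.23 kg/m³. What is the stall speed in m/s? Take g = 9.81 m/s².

Stall occurs when L = W at CL,max. W = mg = 556 × 9.81 = 5454 N.
V_stall = √(2W/(ρ·S·CL,max)) = √(2 × 5454 / (1.23 × 10.8 × 1.57))
V_stall = √523.1 = 22.9 m/s

V_stall = 22.9 m/s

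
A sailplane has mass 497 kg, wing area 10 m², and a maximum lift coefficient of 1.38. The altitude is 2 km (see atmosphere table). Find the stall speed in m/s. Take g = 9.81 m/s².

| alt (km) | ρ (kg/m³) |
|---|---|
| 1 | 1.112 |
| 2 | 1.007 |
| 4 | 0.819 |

V_stall = 26.5 m/s

At 2 km, from the table: ρ = 1.007 kg/m³.
Weight W = mg = 497 × 9.81 = 4876 N.
From L = ½ρV²S·CL,max = W: V_stall = √(2W/(ρSCL,max)) = √(2·4876/(1.007·10·1.38))
V_stall = √701.7 = 26.5 m/s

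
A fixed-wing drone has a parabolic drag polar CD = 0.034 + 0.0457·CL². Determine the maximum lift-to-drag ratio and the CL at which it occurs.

For CD = CD0 + K·CL², (L/D)max occurs at CL* = √(CD0/K) and equals 1/(2√(K·CD0)).
(L/D)max = 1/(2√(0.0457 × 0.034)) = 1/(2 × 0.03942) = 12.7
CL* = √(0.034/0.0457) = 0.863

(L/D)max = 12.7, at CL = 0.863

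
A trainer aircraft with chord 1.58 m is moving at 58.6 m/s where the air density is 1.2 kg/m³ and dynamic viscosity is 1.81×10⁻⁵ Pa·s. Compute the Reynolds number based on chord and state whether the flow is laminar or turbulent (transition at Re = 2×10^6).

Re = 6.14×10^6 (turbulent)

Re = ρ·v·c/μ = 1.2 × 58.6 × 1.58 / (1.81×10⁻⁵) = 6.14×10^6
Since 6.14×10^6 > 2×10^6, the flow is turbulent.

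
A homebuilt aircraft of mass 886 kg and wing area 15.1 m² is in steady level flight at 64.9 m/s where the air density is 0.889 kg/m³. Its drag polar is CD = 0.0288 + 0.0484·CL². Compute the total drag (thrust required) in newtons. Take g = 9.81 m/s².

Weight W = mg = 886 × 9.81 = 8691.7 N; in level flight L = W.
Dynamic pressure q = 0.5 × 0.889 × 64.9² = 1872 Pa.
Required CL = L/(qS) = 8691.7/(1872·15.1) = 0.3074.
CD = 0.0288 + 0.0484 × 0.3074² = 0.03337.
D = q·S·CD = 1872 × 15.1 × 0.03337 = 943.5 N

D = 944 N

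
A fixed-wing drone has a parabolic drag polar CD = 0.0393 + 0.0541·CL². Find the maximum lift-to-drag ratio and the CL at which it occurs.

For CD = CD0 + K·CL², (L/D)max occurs at CL* = √(CD0/K) and equals 1/(2√(K·CD0)).
(L/D)max = 1/(2√(0.0541 × 0.0393)) = 1/(2 × 0.04611) = 10.8
CL* = √(0.0393/0.0541) = 0.852

(L/D)max = 10.8, at CL = 0.852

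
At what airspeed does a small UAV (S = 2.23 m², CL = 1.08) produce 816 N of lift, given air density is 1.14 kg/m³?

L = ½ρv²S·CL ⇒ v = √(2L/(ρ·S·CL))
v = √(2 × 816 / (1.14 × 2.23 × 1.08)) = √594.4 = 24.4 m/s

v = 24.4 m/s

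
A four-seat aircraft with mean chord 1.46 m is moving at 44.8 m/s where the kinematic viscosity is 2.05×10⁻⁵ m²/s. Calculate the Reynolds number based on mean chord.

Re = 3.19×10^6

Re = v·c/ν = 44.8 × 1.46 / (2.05×10⁻⁵) = 3.19×10^6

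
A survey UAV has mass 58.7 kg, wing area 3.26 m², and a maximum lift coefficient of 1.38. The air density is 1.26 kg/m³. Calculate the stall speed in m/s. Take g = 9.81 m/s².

V_stall = 14.3 m/s

At stall, lift equals weight: L = W = m·g = 58.7 × 9.81 = 575.8 N.
From L = ½ρV²S·CL,max = W: V_stall = √(2W/(ρSCL,max)) = √(2·575.8/(1.26·3.26·1.38))
V_stall = √203.2 = 14.3 m/s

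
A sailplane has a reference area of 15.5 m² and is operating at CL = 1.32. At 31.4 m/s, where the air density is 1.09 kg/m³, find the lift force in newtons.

L = ½ρv²S·CL = ½ × 1.09 × 31.4² × 15.5 × 1.32 = 11000 N ≈ 11 kN

L = 11000 N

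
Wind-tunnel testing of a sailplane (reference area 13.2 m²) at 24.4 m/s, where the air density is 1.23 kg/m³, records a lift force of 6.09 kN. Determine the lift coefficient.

From L = ½ρv²S·CL, rearranging gives CL = 2L/(ρv²S).
CL = 2 × 6090 / (1.23 × 24.4² × 13.2) = 1.26

CL = 1.26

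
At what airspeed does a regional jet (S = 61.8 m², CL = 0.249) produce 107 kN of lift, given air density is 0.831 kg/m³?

L = ½ρv²S·CL ⇒ v = √(2L/(ρ·S·CL))
v = √(2 × 1.07×10^5 / (0.831 × 61.8 × 0.249)) = √16730 = 129 m/s

v = 129 m/s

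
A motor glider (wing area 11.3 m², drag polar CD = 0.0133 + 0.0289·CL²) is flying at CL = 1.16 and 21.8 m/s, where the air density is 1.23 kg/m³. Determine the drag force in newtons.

CD = 0.0133 + 0.0289 × 1.16² = 0.05219
D = ½ρv²S·CD = ½ × 1.23 × 21.8² × 11.3 × 0.05219 = 172 N

D = 172 N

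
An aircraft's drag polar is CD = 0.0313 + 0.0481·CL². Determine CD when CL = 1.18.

CD = 0.0313 + 0.0481 × 1.18² = 0.0313 + 0.06697 = 0.0983

CD = 0.0983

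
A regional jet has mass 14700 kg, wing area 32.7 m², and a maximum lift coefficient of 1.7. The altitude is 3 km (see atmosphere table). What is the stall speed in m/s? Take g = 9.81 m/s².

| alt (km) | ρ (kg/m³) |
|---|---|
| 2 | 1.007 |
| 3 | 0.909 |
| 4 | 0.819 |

V_stall = 75.5 m/s

At 3 km, from the table: ρ = 0.909 kg/m³.
Stall occurs when L = W at CL,max. W = mg = 14700 × 9.81 = 1.442×10^5 N.
From L = ½ρV²S·CL,max = W: V_stall = √(2W/(ρSCL,max)) = √(2·1.442×10^5/(0.909·32.7·1.7))
V_stall = √5708 = 75.5 m/s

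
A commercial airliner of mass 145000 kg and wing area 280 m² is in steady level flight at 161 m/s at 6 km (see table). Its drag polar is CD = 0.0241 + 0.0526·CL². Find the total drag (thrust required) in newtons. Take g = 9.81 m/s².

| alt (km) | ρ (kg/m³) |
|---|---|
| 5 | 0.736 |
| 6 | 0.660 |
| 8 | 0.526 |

D = 1.02×10^5 N

At 6 km, from the table: ρ = 0.660 kg/m³.
Level flight ⇒ L = W = m·g = 145000 × 9.81 = 1.4224×10^6 N.
Dynamic pressure q = 0.5 × 0.66 × 161² = 8554 Pa.
Required CL = L/(qS) = 1.4224×10^6/(8554·280) = 0.5939.
CD = 0.0241 + 0.0526 × 0.5939² = 0.04265.
D = q·S·CD = 8554 × 280 × 0.04265 = 1.022×10^5 N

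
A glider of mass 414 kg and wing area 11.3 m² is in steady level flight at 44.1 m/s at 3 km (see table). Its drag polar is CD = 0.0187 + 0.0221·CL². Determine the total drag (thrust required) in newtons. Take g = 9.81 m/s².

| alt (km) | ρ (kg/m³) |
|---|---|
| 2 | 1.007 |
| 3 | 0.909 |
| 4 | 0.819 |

D = 223 N

At 3 km, from the table: ρ = 0.909 kg/m³.
In steady level flight, lift balances weight: W = mg = 414 × 9.81 = 4061.3 N.
Dynamic pressure q = 0.5 × 0.909 × 44.1² = 883.9 Pa.
Required CL = L/(qS) = 4061.3/(883.9·11.3) = 0.4066.
CD = 0.0187 + 0.0221 × 0.4066² = 0.02235.
D = q·S·CD = 883.9 × 11.3 × 0.02235 = 223.3 N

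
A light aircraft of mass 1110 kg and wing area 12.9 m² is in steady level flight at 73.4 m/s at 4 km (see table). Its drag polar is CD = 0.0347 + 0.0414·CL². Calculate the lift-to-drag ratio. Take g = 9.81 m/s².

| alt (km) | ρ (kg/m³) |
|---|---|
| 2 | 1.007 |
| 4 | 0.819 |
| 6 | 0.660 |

At 4 km, from the table: ρ = 0.819 kg/m³.
In steady level flight, lift balances weight: W = mg = 1110 × 9.81 = 10889 N.
q = ½ρv² = ½ × 0.819 × 73.4² = 2206 Pa.
CL = W/(q·S) = 10889 / (2206 × 12.9) = 0.3826.
CD = 0.0347 + 0.0414 × 0.3826² = 0.04076.
L/D = CL/CD = 0.3826 / 0.04076 = 9.39

L/D = 9.39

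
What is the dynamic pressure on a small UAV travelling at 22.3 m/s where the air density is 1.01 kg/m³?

q = ½ρv² = ½ × 1.01 × 22.3² = 251 Pa

q = 251 Pa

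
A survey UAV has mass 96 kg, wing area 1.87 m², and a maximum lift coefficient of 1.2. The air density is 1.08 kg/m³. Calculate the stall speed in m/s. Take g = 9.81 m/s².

V_stall = 27.9 m/s

Stall occurs when L = W at CL,max. W = mg = 96 × 9.81 = 941.8 N.
V_stall = √(2W/(ρ·S·CL,max)) = √(2 × 941.8 / (1.08 × 1.87 × 1.2))
V_stall = √777.2 = 27.9 m/s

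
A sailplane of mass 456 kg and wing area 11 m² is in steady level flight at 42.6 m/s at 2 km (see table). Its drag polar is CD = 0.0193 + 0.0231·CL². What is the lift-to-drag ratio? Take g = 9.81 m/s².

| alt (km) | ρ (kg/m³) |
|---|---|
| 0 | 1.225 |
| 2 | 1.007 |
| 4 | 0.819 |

At 2 km, from the table: ρ = 1.007 kg/m³.
In steady level flight, lift balances weight: W = mg = 456 × 9.81 = 4473.4 N.
Dynamic pressure q = 0.5 × 1.007 × 42.6² = 913.7 Pa.
CL = W/(q·S) = 4473.4 / (913.7 × 11) = 0.4451.
CD = 0.0193 + 0.0231 × 0.4451² = 0.02388.
L/D = CL/CD = 0.4451 / 0.02388 = 18.6

L/D = 18.6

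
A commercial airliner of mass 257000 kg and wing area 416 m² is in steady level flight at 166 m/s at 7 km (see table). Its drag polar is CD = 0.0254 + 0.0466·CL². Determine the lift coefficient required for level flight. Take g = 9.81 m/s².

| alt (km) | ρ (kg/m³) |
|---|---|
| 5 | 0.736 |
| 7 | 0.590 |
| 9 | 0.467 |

At 7 km, from the table: ρ = 0.590 kg/m³.
Level flight ⇒ L = W = m·g = 257000 × 9.81 = 2.5212×10^6 N.
q = ½ρv² = ½ × 0.59 × 166² = 8129 Pa.
Required CL = L/(qS) = 2.5212×10^6/(8129·416) = 0.7455.

CL = 0.746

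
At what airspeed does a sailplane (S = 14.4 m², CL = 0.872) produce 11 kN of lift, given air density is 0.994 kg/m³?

L = ½ρv²S·CL ⇒ v = √(2L/(ρ·S·CL))
v = √(2 × 11000 / (0.994 × 14.4 × 0.872)) = √1763 = 42 m/s

v = 42 m/s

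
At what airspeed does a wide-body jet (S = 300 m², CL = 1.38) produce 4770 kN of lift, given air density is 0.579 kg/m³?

v = 199 m/s

L = ½ρv²S·CL ⇒ v = √(2L/(ρ·S·CL))
v = √(2 × 4.77×10^6 / (0.579 × 300 × 1.38)) = √39800 = 199 m/s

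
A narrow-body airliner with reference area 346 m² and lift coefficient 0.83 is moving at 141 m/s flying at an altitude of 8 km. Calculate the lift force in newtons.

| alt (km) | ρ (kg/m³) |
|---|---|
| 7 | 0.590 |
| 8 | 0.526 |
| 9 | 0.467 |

At 8 km, from the table: ρ = 0.526 kg/m³.
L = ½ρv²S·CL = ½ × 0.526 × 141² × 346 × 0.83 = 1.5×10^6 N ≈ 1500 kN

L = 1.5×10^6 N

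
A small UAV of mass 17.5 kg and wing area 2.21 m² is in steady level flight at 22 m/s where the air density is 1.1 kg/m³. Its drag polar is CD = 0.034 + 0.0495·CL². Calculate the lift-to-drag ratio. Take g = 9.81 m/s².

In steady level flight, lift balances weight: W = mg = 17.5 × 9.81 = 171.68 N.
q = ½ρv² = ½ × 1.1 × 22² = 266.2 Pa.
CL = 2W/(ρv²S) = 2×171.68/(1.1×22²×2.21) = 0.2918.
CD = 0.034 + 0.0495 × 0.2918² = 0.03822.
L/D = CL/CD = 0.2918 / 0.03822 = 7.64

L/D = 7.64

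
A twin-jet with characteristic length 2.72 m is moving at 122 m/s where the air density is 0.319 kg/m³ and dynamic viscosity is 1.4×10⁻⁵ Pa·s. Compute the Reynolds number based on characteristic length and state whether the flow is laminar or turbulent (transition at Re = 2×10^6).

Re = 7.56×10^6 (turbulent)

Re = ρ·v·c/μ = 0.319 × 122 × 2.72 / (1.4×10⁻⁵) = 7.56×10^6
Since 7.56×10^6 > 2×10^6, the flow is turbulent.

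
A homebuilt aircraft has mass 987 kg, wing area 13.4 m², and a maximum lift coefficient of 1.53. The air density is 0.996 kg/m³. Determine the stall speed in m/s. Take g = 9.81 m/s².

Weight W = mg = 987 × 9.81 = 9682 N.
V_stall = √(2W/(ρ·S·CL,max)) = √(2 × 9682 / (0.996 × 13.4 × 1.53))
V_stall = √948.3 = 30.8 m/s

V_stall = 30.8 m/s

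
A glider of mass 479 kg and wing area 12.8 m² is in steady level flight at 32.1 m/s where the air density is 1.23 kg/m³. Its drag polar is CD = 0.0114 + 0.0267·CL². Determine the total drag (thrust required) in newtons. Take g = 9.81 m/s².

Level flight ⇒ L = W = m·g = 479 × 9.81 = 4699 N.
q = ½ρv² = ½ × 1.23 × 32.1² = 633.7 Pa.
Required CL = L/(qS) = 4699/(633.7·12.8) = 0.5793.
CD = 0.0114 + 0.0267 × 0.5793² = 0.02036.
D = q·S·CD = 633.7 × 12.8 × 0.02036 = 165.2 N

D = 165 N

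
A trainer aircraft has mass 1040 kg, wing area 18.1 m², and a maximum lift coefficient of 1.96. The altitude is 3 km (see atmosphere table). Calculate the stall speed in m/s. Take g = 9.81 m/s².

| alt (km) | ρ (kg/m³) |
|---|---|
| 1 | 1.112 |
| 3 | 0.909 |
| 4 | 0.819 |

At 3 km, from the table: ρ = 0.909 kg/m³.
At stall, lift equals weight: L = W = m·g = 1040 × 9.81 = 10200 N.
V_stall = √(2W/(ρ·S·CL,max)) = √(2 × 10200 / (0.909 × 18.1 × 1.96))
V_stall = √632.8 = 25.2 m/s

V_stall = 25.2 m/s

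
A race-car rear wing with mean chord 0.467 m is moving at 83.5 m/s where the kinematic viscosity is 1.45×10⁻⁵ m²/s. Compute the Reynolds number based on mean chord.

Re = 2.69×10^6

Re = v·c/ν = 83.5 × 0.467 / (1.45×10⁻⁵) = 2.69×10^6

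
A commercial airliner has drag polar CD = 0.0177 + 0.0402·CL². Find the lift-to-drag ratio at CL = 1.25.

CD = 0.0177 + 0.0402 × 1.25² = 0.08051
L/D = CL/CD = 1.25 / 0.08051 = 15.5

L/D = 15.5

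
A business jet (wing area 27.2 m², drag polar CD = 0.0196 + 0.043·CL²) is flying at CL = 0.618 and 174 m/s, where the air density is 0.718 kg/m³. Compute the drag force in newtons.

D = 10600 N

CD = 0.0196 + 0.043 × 0.618² = 0.03602
D = ½ρv²S·CD = ½ × 0.718 × 174² × 27.2 × 0.03602 = 10600 N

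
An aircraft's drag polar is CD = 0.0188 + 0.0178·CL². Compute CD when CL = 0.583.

CD = 0.0249

CD = 0.0188 + 0.0178 × 0.583² = 0.0188 + 0.00605 = 0.0249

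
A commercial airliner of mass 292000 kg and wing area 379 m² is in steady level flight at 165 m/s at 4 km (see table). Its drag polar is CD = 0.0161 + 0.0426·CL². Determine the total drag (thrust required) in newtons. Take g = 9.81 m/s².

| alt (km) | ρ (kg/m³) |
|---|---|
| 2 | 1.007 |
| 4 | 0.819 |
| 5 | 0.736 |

At 4 km, from the table: ρ = 0.819 kg/m³.
Level flight ⇒ L = W = m·g = 292000 × 9.81 = 2.8645×10^6 N.
q = ½ρv² = ½ × 0.819 × 165² = 11150 Pa.
CL = W/(q·S) = 2.8645×10^6 / (11150 × 379) = 0.6779.
CD = 0.0161 + 0.0426 × 0.6779² = 0.03568.
D = q·S·CD = 11150 × 379 × 0.03568 = 1.508×10^5 N

D = 1.51×10^5 N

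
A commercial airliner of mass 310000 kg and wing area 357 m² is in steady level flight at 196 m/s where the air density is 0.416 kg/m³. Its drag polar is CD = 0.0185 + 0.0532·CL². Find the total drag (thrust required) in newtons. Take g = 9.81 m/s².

Level flight ⇒ L = W = m·g = 310000 × 9.81 = 3.0411×10^6 N.
q = ½ρv² = ½ × 0.416 × 196² = 7991 Pa.
CL = W/(q·S) = 3.0411×10^6 / (7991 × 357) = 1.066.
CD = 0.0185 + 0.0532 × 1.066² = 0.07896.
D = q·S·CD = 7991 × 357 × 0.07896 = 2.252×10^5 N

D = 2.25×10^5 N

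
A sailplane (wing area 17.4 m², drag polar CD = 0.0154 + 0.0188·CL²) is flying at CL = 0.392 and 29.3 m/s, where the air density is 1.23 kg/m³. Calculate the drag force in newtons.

D = 168 N

CD = 0.0154 + 0.0188 × 0.392² = 0.01829
D = ½ρv²S·CD = ½ × 1.23 × 29.3² × 17.4 × 0.01829 = 168 N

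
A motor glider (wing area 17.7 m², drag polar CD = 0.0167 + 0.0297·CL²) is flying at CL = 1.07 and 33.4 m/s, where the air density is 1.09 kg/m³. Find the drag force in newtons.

CD = 0.0167 + 0.0297 × 1.07² = 0.0507
D = ½ρv²S·CD = ½ × 1.09 × 33.4² × 17.7 × 0.0507 = 546 N

D = 546 N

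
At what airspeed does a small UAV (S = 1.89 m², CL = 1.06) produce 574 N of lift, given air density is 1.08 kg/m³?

v = 23 m/s

L = ½ρv²S·CL ⇒ v = √(2L/(ρ·S·CL))
v = √(2 × 574 / (1.08 × 1.89 × 1.06)) = √530.6 = 23 m/s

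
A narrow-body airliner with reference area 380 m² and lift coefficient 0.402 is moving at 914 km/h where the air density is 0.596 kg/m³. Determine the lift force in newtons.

L = 2.93×10^6 N

Convert speed: v = 914 km/h ÷ 3.6 = 253.9 m/s.
L = ½ρv²S·CL = ½ × 0.596 × 253.9² × 380 × 0.402 = 2.93×10^6 N ≈ 2930 kN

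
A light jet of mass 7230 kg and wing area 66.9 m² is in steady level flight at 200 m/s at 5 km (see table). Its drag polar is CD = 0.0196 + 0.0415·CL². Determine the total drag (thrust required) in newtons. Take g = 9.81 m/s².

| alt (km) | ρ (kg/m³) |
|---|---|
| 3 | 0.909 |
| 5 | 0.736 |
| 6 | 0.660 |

At 5 km, from the table: ρ = 0.736 kg/m³.
Level flight ⇒ L = W = m·g = 7230 × 9.81 = 70926 N.
Dynamic pressure q = 0.5 × 0.736 × 200² = 14720 Pa.
Required CL = L/(qS) = 70926/(14720·66.9) = 0.07202.
CD = 0.0196 + 0.0415 × 0.07202² = 0.01982.
D = q·S·CD = 14720 × 66.9 × 0.01982 = 19510 N

D = 19500 N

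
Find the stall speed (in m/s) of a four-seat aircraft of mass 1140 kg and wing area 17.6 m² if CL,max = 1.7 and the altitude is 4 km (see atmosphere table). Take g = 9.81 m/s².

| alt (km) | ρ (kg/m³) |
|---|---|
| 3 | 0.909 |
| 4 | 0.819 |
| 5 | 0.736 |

At 4 km, from the table: ρ = 0.819 kg/m³.
Weight W = mg = 1140 × 9.81 = 11180 N.
V_stall = √(2W/(ρ·S·CL,max)) = √(2 × 11180 / (0.819 × 17.6 × 1.7))
V_stall = √912.8 = 30.2 m/s

V_stall = 30.2 m/s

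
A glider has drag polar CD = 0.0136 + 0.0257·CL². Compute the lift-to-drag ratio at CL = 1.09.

CD = 0.0136 + 0.0257 × 1.09² = 0.04413
L/D = CL/CD = 1.09 / 0.04413 = 24.7

L/D = 24.7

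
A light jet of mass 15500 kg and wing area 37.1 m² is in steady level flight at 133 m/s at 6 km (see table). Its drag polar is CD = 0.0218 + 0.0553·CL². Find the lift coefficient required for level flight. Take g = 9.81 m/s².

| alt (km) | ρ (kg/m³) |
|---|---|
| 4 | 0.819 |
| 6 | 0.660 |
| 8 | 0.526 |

CL = 0.702

At 6 km, from the table: ρ = 0.660 kg/m³.
In steady level flight, lift balances weight: W = mg = 15500 × 9.81 = 1.5206×10^5 N.
q = ½ρv² = ½ × 0.66 × 133² = 5837 Pa.
CL = W/(q·S) = 1.5206×10^5 / (5837 × 37.1) = 0.7021.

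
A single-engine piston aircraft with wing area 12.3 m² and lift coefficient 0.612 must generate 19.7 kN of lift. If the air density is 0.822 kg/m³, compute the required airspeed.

L = ½ρv²S·CL ⇒ v = √(2L/(ρ·S·CL))
v = √(2 × 19700 / (0.822 × 12.3 × 0.612)) = √6367 = 79.8 m/s

v = 79.8 m/s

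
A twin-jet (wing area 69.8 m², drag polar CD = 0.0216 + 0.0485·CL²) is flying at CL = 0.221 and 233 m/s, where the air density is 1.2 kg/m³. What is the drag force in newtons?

CD = 0.0216 + 0.0485 × 0.221² = 0.02397
D = ½ρv²S·CD = ½ × 1.2 × 233² × 69.8 × 0.02397 = 54500 N

D = 54500 N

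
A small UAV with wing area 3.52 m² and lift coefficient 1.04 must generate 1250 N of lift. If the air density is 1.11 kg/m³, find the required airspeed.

v = 24.8 m/s

L = ½ρv²S·CL ⇒ v = √(2L/(ρ·S·CL))
v = √(2 × 1250 / (1.11 × 3.52 × 1.04)) = √615.2 = 24.8 m/s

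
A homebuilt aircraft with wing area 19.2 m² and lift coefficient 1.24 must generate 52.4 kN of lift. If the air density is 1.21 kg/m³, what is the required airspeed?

v = 60.3 m/s

L = ½ρv²S·CL ⇒ v = √(2L/(ρ·S·CL))
v = √(2 × 52400 / (1.21 × 19.2 × 1.24)) = √3638 = 60.3 m/s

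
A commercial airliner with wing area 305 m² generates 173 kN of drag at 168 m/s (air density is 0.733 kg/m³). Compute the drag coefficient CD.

CD = 0.0548

From D = ½ρv²S·CD, rearranging gives CD = 2D/(ρv²S).
CD = 2 × 1.73×10^5 / (0.733 × 168² × 305) = 0.0548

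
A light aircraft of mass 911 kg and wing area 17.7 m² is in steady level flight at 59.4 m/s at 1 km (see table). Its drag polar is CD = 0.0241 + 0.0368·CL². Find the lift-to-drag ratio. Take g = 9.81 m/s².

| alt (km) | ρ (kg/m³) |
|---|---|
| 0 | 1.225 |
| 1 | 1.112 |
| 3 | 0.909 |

L/D = 9.7

At 1 km, from the table: ρ = 1.112 kg/m³.
Level flight ⇒ L = W = m·g = 911 × 9.81 = 8936.9 N.
q = ½ρv² = ½ × 1.112 × 59.4² = 1962 Pa.
Required CL = L/(qS) = 8936.9/(1962·17.7) = 0.2574.
CD = 0.0241 + 0.0368 × 0.2574² = 0.02654.
L/D = CL/CD = 0.2574 / 0.02654 = 9.7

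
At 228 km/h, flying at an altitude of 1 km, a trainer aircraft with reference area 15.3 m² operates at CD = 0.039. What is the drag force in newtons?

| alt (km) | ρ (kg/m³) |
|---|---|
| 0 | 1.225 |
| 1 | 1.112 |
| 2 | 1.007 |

At 1 km, from the table: ρ = 1.112 kg/m³.
Convert speed: v = 228 km/h ÷ 3.6 = 63.33 m/s.
Dynamic pressure q = ½ρv² = ½ × 1.112 × 63.33² = 2230 Pa.
D = q·S·CD = 2230 × 15.3 × 0.039 = 1330 N

D = 1330 N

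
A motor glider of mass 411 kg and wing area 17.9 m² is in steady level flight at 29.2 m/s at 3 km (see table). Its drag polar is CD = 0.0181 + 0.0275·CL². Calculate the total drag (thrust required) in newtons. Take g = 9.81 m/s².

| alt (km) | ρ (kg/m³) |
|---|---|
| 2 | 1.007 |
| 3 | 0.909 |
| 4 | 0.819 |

D = 190 N

At 3 km, from the table: ρ = 0.909 kg/m³.
In steady level flight, lift balances weight: W = mg = 411 × 9.81 = 4031.9 N.
Dynamic pressure q = 0.5 × 0.909 × 29.2² = 387.5 Pa.
CL = 2W/(ρv²S) = 2×4031.9/(0.909×29.2²×17.9) = 0.5812.
CD = 0.0181 + 0.0275 × 0.5812² = 0.02739.
D = q·S·CD = 387.5 × 17.9 × 0.02739 = 190 N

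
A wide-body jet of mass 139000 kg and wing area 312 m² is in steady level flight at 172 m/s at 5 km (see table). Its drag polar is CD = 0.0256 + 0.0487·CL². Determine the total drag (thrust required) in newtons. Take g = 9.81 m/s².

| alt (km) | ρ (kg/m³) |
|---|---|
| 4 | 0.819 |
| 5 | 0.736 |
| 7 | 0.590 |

At 5 km, from the table: ρ = 0.736 kg/m³.
In steady level flight, lift balances weight: W = mg = 139000 × 9.81 = 1.3636×10^6 N.
Dynamic pressure q = 0.5 × 0.736 × 172² = 10890 Pa.
Required CL = L/(qS) = 1.3636×10^6/(10890·312) = 0.4014.
CD = 0.0256 + 0.0487 × 0.4014² = 0.03345.
D = q·S·CD = 10890 × 312 × 0.03345 = 1.136×10^5 N

D = 1.14×10^5 N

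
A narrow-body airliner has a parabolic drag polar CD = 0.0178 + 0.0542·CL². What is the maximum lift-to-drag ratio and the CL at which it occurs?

For CD = CD0 + K·CL², (L/D)max occurs at CL* = √(CD0/K) and equals 1/(2√(K·CD0)).
(L/D)max = 1/(2√(0.0542 × 0.0178)) = 1/(2 × 0.03106) = 16.1
CL* = √(0.0178/0.0542) = 0.573

(L/D)max = 16.1, at CL = 0.573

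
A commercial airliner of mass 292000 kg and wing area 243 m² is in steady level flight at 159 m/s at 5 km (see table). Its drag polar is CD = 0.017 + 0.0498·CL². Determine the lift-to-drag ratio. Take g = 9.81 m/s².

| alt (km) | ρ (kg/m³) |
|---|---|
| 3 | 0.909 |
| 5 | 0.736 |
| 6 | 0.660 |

L/D = 13.1

At 5 km, from the table: ρ = 0.736 kg/m³.
Weight W = mg = 292000 × 9.81 = 2.8645×10^6 N; in level flight L = W.
q = ½ρv² = ½ × 0.736 × 159² = 9303 Pa.
Required CL = L/(qS) = 2.8645×10^6/(9303·243) = 1.267.
CD = 0.017 + 0.0498 × 1.267² = 0.09695.
L/D = CL/CD = 1.267 / 0.09695 = 13.1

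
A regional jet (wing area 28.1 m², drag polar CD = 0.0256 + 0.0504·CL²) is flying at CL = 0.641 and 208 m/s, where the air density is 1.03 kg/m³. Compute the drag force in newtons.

CD = 0.0256 + 0.0504 × 0.641² = 0.04631
D = ½ρv²S·CD = ½ × 1.03 × 208² × 28.1 × 0.04631 = 29000 N

D = 29000 N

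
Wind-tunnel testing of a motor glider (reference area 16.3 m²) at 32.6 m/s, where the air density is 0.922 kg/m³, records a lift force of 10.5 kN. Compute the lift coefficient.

CL = 1.31

From L = ½ρv²S·CL, rearranging gives CL = 2L/(ρv²S).
CL = 2 × 10500 / (0.922 × 32.6² × 16.3) = 1.31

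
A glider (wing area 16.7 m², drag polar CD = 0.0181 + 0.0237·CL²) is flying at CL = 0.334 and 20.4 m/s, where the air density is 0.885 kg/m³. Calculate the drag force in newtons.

D = 63.8 N

CD = 0.0181 + 0.0237 × 0.334² = 0.02074
D = ½ρv²S·CD = ½ × 0.885 × 20.4² × 16.7 × 0.02074 = 63.8 N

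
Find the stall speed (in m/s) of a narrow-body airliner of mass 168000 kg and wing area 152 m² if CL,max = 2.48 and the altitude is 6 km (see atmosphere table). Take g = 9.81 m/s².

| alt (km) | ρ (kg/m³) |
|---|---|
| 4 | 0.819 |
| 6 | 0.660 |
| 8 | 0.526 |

V_stall = 115 m/s

At 6 km, from the table: ρ = 0.660 kg/m³.
Weight W = mg = 168000 × 9.81 = 1.648×10^6 N.
V_stall = √(2W/(ρ·S·CL,max)) = √(2 × 1.648×10^6 / (0.66 × 152 × 2.48))
V_stall = √13250 = 115 m/s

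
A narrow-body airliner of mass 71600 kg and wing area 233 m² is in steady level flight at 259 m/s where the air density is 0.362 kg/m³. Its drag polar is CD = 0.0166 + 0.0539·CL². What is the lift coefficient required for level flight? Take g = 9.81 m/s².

CL = 0.248

In steady level flight, lift balances weight: W = mg = 71600 × 9.81 = 7.024×10^5 N.
Dynamic pressure q = 0.5 × 0.362 × 259² = 12140 Pa.
CL = W/(q·S) = 7.024×10^5 / (12140 × 233) = 0.2483.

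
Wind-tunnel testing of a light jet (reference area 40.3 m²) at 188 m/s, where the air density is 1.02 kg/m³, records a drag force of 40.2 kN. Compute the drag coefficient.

CD = 0.0553

From D = ½ρv²S·CD, rearranging gives CD = 2D/(ρv²S).
CD = 2 × 40200 / (1.02 × 188² × 40.3) = 0.0553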